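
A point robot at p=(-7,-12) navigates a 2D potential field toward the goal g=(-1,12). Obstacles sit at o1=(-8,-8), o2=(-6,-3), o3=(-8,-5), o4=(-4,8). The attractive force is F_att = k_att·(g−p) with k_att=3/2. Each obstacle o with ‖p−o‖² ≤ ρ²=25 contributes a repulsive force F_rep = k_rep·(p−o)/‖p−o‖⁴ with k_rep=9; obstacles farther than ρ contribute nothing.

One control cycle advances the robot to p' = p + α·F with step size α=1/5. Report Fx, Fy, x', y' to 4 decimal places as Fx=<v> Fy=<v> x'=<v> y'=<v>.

Fx=9.0311 Fy=35.8754 x'=-5.1938 y'=-4.8249

F_att = 3/2·(g−p) = 3/2·(6,24) = (9.0000,36.0000)
o1: d²=17 ≤ ρ²=25; F_rep = 9·(1,-4)/17² = (0.0311,-0.1246)
o2: d²=82 > ρ²=25 → inactive
o3: d²=50 > ρ²=25 → inactive
o4: d²=409 > ρ²=25 → inactive
F = F_att + ΣF_rep = (9.0311,35.8754)
p' = p + 1/5·F = (-5.1938,-4.8249)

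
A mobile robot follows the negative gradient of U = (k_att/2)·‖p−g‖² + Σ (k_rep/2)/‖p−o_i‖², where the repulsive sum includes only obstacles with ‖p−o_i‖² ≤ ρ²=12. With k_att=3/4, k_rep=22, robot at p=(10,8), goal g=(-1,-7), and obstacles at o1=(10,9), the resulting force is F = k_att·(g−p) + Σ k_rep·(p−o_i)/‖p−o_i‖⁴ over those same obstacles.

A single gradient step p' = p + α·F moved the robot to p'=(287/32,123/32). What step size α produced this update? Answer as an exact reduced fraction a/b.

F_att = 3/4·(g−p) = 3/4·(-11,-15) = (-8.2500,-11.2500)
o1: d²=1 ≤ ρ²=12; F_rep = 22·(0,-1)/1² = (0.0000,-22.0000)
F = F_att + ΣF_rep = (-8.2500,-33.2500)
Δp = p'−p = (-1.0312,-4.1562); α = Δx/Fx = (-33/32) / (-33/4) = 1/8
check: Δy/Fy = (-133/32) / (-133/4) = 1/8 ✓

α = 1/8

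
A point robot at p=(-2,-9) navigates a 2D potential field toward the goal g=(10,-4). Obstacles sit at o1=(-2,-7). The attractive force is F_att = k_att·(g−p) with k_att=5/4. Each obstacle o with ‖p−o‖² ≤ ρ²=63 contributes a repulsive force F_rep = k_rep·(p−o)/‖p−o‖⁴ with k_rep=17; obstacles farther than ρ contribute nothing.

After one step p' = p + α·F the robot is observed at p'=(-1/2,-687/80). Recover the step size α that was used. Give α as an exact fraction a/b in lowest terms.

α = 1/10

F_att = 5/4·(g−p) = 5/4·(12,5) = (15.0000,6.2500)
o1: d²=4 ≤ ρ²=63; F_rep = 17·(0,-2)/4² = (0.0000,-2.1250)
F = F_att + ΣF_rep = (15.0000,4.1250)
Δp = p'−p = (1.5000,0.4125); α = Δx/Fx = (3/2) / (15) = 1/10
check: Δy/Fy = (33/80) / (33/8) = 1/10 ✓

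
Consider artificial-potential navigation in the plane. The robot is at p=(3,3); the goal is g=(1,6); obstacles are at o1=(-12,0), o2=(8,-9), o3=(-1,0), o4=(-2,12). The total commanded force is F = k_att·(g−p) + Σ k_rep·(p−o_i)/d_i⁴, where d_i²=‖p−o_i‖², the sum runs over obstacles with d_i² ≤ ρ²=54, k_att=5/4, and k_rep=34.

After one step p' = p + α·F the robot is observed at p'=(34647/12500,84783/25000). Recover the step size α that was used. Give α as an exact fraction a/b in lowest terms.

α = 1/10

F_att = 5/4·(g−p) = 5/4·(-2,3) = (-2.5000,3.7500)
o1: d²=234 > ρ²=54 → inactive
o2: d²=169 > ρ²=54 → inactive
o3: d²=25 ≤ ρ²=54; F_rep = 34·(4,3)/25² = (0.2176,0.1632)
o4: d²=106 > ρ²=54 → inactive
F = F_att + ΣF_rep = (-2.2824,3.9132)
Δp = p'−p = (-0.2282,0.3913); α = Δx/Fx = (-2853/12500) / (-2853/1250) = 1/10
check: Δy/Fy = (9783/25000) / (9783/2500) = 1/10 ✓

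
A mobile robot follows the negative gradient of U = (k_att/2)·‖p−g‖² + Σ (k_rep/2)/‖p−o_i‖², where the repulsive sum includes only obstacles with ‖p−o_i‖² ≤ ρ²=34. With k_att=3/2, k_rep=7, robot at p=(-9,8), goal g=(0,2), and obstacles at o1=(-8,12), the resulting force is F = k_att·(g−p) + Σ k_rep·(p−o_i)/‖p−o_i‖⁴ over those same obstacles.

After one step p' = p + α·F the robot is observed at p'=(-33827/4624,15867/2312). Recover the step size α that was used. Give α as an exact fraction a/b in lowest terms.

α = 1/8

F_att = 3/2·(g−p) = 3/2·(9,-6) = (13.5000,-9.0000)
o1: d²=17 ≤ ρ²=34; F_rep = 7·(-1,-4)/17² = (-0.0242,-0.0969)
F = F_att + ΣF_rep = (13.4758,-9.0969)
Δp = p'−p = (1.6845,-1.1371); α = Δx/Fx = (7789/4624) / (7789/578) = 1/8
check: Δy/Fy = (-2629/2312) / (-2629/289) = 1/8 ✓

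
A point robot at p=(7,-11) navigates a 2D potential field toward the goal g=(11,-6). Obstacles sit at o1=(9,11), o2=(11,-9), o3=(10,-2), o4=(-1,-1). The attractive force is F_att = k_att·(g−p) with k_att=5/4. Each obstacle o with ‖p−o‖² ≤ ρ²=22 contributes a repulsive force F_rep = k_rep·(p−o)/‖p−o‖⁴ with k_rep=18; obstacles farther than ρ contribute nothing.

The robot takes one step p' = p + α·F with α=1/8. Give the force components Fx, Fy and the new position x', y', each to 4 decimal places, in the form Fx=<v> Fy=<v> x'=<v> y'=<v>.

F_att = 5/4·(g−p) = 5/4·(4,5) = (5.0000,6.2500)
o1: d²=488 > ρ²=22 → inactive
o2: d²=20 ≤ ρ²=22; F_rep = 18·(-4,-2)/20² = (-0.1800,-0.0900)
o3: d²=90 > ρ²=22 → inactive
o4: d²=164 > ρ²=22 → inactive
F = F_att + ΣF_rep = (4.8200,6.1600)
p' = p + 1/8·F = (7.6025,-10.2300)

Fx=4.8200 Fy=6.1600 x'=7.6025 y'=-10.2300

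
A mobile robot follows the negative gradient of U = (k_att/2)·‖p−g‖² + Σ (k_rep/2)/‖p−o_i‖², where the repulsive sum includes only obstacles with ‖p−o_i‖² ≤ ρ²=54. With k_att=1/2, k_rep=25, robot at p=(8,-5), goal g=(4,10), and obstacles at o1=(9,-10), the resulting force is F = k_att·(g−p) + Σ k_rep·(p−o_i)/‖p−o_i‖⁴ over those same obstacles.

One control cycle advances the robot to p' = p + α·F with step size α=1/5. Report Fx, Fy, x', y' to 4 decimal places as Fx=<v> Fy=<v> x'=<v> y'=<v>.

F_att = 1/2·(g−p) = 1/2·(-4,15) = (-2.0000,7.5000)
o1: d²=26 ≤ ρ²=54; F_rep = 25·(-1,5)/26² = (-0.0370,0.1849)
F = F_att + ΣF_rep = (-2.0370,7.6849)
p' = p + 1/5·F = (7.5926,-3.4630)

Fx=-2.0370 Fy=7.6849 x'=7.5926 y'=-3.4630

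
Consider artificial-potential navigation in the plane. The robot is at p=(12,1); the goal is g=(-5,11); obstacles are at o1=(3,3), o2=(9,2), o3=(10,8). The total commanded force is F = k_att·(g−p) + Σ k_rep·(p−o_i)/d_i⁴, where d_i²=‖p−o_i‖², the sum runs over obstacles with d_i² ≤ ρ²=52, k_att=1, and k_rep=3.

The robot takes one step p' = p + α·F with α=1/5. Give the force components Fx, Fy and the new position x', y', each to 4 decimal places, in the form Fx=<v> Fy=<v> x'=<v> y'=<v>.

Fx=-16.9100 Fy=9.9700 x'=8.6180 y'=2.9940

F_att = 1·(g−p) = 1·(-17,10) = (-17.0000,10.0000)
o1: d²=85 > ρ²=52 → inactive
o2: d²=10 ≤ ρ²=52; F_rep = 3·(3,-1)/10² = (0.0900,-0.0300)
o3: d²=53 > ρ²=52 → inactive
F = F_att + ΣF_rep = (-16.9100,9.9700)
p' = p + 1/5·F = (8.6180,2.9940)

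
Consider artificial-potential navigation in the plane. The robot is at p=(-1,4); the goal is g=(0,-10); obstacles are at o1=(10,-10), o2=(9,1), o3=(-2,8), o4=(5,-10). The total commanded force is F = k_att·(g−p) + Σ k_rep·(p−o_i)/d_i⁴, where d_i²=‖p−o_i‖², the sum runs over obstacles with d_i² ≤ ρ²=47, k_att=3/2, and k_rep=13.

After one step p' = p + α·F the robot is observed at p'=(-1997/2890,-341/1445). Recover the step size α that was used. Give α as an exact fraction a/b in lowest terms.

F_att = 3/2·(g−p) = 3/2·(1,-14) = (1.5000,-21.0000)
o1: d²=317 > ρ²=47 → inactive
o2: d²=109 > ρ²=47 → inactive
o3: d²=17 ≤ ρ²=47; F_rep = 13·(1,-4)/17² = (0.0450,-0.1799)
o4: d²=232 > ρ²=47 → inactive
F = F_att + ΣF_rep = (1.5450,-21.1799)
Δp = p'−p = (0.3090,-4.2360); α = Δx/Fx = (893/2890) / (893/578) = 1/5
check: Δy/Fy = (-6121/1445) / (-6121/289) = 1/5 ✓

α = 1/5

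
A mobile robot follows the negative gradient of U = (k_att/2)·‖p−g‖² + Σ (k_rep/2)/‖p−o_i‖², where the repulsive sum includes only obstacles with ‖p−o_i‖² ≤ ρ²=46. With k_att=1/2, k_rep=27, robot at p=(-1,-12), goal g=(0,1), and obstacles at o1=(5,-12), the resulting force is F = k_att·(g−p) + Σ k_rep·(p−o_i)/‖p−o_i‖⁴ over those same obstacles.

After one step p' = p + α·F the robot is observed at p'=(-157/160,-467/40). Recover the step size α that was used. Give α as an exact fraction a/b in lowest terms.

F_att = 1/2·(g−p) = 1/2·(1,13) = (0.5000,6.5000)
o1: d²=36 ≤ ρ²=46; F_rep = 27·(-6,0)/36² = (-0.1250,0.0000)
F = F_att + ΣF_rep = (0.3750,6.5000)
Δp = p'−p = (0.0187,0.3250); α = Δx/Fx = (3/160) / (3/8) = 1/20
check: Δy/Fy = (13/40) / (13/2) = 1/20 ✓

α = 1/20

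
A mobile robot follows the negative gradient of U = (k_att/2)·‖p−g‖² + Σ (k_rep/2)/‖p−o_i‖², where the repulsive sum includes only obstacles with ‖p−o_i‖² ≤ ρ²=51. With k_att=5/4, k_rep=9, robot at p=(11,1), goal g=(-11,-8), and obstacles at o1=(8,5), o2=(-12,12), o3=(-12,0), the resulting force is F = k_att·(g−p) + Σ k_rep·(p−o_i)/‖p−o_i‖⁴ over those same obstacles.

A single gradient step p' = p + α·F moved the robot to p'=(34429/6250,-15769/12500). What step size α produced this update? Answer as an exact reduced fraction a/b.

F_att = 5/4·(g−p) = 5/4·(-22,-9) = (-27.5000,-11.2500)
o1: d²=25 ≤ ρ²=51; F_rep = 9·(3,-4)/25² = (0.0432,-0.0576)
o2: d²=650 > ρ²=51 → inactive
o3: d²=530 > ρ²=51 → inactive
F = F_att + ΣF_rep = (-27.4568,-11.3076)
Δp = p'−p = (-5.4914,-2.2615); α = Δx/Fx = (-34321/6250) / (-34321/1250) = 1/5
check: Δy/Fy = (-28269/12500) / (-28269/2500) = 1/5 ✓

α = 1/5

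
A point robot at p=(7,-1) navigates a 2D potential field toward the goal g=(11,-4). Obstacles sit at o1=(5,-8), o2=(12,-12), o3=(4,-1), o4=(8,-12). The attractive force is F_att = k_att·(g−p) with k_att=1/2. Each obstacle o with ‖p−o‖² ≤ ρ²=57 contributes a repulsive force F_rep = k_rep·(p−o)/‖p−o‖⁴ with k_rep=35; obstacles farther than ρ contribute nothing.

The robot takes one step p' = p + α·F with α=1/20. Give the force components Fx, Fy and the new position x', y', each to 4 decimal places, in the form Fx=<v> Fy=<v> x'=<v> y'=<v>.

F_att = 1/2·(g−p) = 1/2·(4,-3) = (2.0000,-1.5000)
o1: d²=53 ≤ ρ²=57; F_rep = 35·(2,7)/53² = (0.0249,0.0872)
o2: d²=146 > ρ²=57 → inactive
o3: d²=9 ≤ ρ²=57; F_rep = 35·(3,0)/9² = (1.2963,0.0000)
o4: d²=122 > ρ²=57 → inactive
F = F_att + ΣF_rep = (3.3212,-1.4128)
p' = p + 1/20·F = (7.1661,-1.0706)

Fx=3.3212 Fy=-1.4128 x'=7.1661 y'=-1.0706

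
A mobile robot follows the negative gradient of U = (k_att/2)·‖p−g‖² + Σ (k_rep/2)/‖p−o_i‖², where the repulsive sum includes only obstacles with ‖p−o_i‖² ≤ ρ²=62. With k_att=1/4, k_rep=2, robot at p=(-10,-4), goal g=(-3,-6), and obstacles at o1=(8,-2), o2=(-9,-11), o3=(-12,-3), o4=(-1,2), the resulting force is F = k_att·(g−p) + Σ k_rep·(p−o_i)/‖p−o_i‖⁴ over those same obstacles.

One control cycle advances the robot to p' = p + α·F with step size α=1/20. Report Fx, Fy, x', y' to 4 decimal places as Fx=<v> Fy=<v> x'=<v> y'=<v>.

F_att = 1/4·(g−p) = 1/4·(7,-2) = (1.7500,-0.5000)
o1: d²=328 > ρ²=62 → inactive
o2: d²=50 ≤ ρ²=62; F_rep = 2·(-1,7)/50² = (-0.0008,0.0056)
o3: d²=5 ≤ ρ²=62; F_rep = 2·(2,-1)/5² = (0.1600,-0.0800)
o4: d²=117 > ρ²=62 → inactive
F = F_att + ΣF_rep = (1.9092,-0.5744)
p' = p + 1/20·F = (-9.9045,-4.0287)

Fx=1.9092 Fy=-0.5744 x'=-9.9045 y'=-4.0287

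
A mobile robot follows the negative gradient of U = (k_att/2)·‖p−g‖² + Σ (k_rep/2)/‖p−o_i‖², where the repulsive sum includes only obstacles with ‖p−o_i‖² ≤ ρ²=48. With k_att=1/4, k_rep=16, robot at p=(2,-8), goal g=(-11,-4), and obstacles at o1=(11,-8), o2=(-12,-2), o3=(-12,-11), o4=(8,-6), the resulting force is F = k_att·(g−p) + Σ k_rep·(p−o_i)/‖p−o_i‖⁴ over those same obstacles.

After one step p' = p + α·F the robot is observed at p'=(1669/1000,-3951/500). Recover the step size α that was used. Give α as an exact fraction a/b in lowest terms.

α = 1/10

F_att = 1/4·(g−p) = 1/4·(-13,4) = (-3.2500,1.0000)
o1: d²=81 > ρ²=48 → inactive
o2: d²=232 > ρ²=48 → inactive
o3: d²=205 > ρ²=48 → inactive
o4: d²=40 ≤ ρ²=48; F_rep = 16·(-6,-2)/40² = (-0.0600,-0.0200)
F = F_att + ΣF_rep = (-3.3100,0.9800)
Δp = p'−p = (-0.3310,0.0980); α = Δx/Fx = (-331/1000) / (-331/100) = 1/10
check: Δy/Fy = (49/500) / (49/50) = 1/10 ✓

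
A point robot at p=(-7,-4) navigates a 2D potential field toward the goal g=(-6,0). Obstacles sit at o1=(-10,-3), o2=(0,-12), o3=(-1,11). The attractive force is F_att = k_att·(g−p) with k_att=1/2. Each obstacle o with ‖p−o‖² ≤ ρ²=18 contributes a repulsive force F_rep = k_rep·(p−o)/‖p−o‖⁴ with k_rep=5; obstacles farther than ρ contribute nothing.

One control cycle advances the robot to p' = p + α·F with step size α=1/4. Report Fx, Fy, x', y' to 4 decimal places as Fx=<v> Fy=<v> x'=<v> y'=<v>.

Fx=0.6500 Fy=1.9500 x'=-6.8375 y'=-3.5125

F_att = 1/2·(g−p) = 1/2·(1,4) = (0.5000,2.0000)
o1: d²=10 ≤ ρ²=18; F_rep = 5·(3,-1)/10² = (0.1500,-0.0500)
o2: d²=113 > ρ²=18 → inactive
o3: d²=261 > ρ²=18 → inactive
F = F_att + ΣF_rep = (0.6500,1.9500)
p' = p + 1/4·F = (-6.8375,-3.5125)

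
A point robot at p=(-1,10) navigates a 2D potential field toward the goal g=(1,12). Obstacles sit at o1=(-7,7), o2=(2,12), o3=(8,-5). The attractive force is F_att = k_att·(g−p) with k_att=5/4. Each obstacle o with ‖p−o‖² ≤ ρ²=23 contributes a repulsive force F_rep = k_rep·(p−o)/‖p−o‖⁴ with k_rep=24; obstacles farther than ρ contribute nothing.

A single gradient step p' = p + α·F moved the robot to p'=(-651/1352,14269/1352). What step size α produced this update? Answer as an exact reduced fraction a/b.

α = 1/4

F_att = 5/4·(g−p) = 5/4·(2,2) = (2.5000,2.5000)
o1: d²=45 > ρ²=23 → inactive
o2: d²=13 ≤ ρ²=23; F_rep = 24·(-3,-2)/13² = (-0.4260,-0.2840)
o3: d²=306 > ρ²=23 → inactive
F = F_att + ΣF_rep = (2.0740,2.2160)
Δp = p'−p = (0.5185,0.5540); α = Δx/Fx = (701/1352) / (701/338) = 1/4
check: Δy/Fy = (749/1352) / (749/338) = 1/4 ✓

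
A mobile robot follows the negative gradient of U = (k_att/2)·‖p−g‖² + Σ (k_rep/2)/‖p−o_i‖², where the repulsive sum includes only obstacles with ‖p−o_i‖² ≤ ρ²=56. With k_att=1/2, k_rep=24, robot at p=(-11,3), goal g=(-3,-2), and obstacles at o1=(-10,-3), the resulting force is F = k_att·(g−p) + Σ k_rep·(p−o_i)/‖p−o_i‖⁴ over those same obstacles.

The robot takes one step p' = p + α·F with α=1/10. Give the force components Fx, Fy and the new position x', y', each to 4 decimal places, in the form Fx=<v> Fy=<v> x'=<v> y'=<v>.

F_att = 1/2·(g−p) = 1/2·(8,-5) = (4.0000,-2.5000)
o1: d²=37 ≤ ρ²=56; F_rep = 24·(-1,6)/37² = (-0.0175,0.1052)
F = F_att + ΣF_rep = (3.9825,-2.3948)
p' = p + 1/10·F = (-10.6018,2.7605)

Fx=3.9825 Fy=-2.3948 x'=-10.6018 y'=2.7605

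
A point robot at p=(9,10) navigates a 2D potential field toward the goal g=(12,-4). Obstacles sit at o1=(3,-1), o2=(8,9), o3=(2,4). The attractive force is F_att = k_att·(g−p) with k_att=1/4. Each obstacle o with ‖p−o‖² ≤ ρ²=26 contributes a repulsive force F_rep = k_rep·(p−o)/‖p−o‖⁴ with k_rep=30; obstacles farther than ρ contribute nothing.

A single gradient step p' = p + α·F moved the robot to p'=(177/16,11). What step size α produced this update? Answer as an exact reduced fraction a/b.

α = 1/4

F_att = 1/4·(g−p) = 1/4·(3,-14) = (0.7500,-3.5000)
o1: d²=157 > ρ²=26 → inactive
o2: d²=2 ≤ ρ²=26; F_rep = 30·(1,1)/2² = (7.5000,7.5000)
o3: d²=85 > ρ²=26 → inactive
F = F_att + ΣF_rep = (8.2500,4.0000)
Δp = p'−p = (2.0625,1.0000); α = Δx/Fx = (33/16) / (33/4) = 1/4
check: Δy/Fy = (1) / (4) = 1/4 ✓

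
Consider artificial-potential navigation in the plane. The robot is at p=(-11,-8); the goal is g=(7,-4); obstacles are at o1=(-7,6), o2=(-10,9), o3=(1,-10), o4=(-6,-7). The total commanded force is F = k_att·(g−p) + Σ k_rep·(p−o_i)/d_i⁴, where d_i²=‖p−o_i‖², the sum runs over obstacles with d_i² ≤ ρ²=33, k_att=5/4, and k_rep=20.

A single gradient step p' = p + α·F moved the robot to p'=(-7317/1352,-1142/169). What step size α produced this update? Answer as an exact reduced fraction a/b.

F_att = 5/4·(g−p) = 5/4·(18,4) = (22.5000,5.0000)
o1: d²=212 > ρ²=33 → inactive
o2: d²=290 > ρ²=33 → inactive
o3: d²=148 > ρ²=33 → inactive
o4: d²=26 ≤ ρ²=33; F_rep = 20·(-5,-1)/26² = (-0.1479,-0.0296)
F = F_att + ΣF_rep = (22.3521,4.9704)
Δp = p'−p = (5.5880,1.2426); α = Δx/Fx = (7555/1352) / (7555/338) = 1/4
check: Δy/Fy = (210/169) / (840/169) = 1/4 ✓

α = 1/4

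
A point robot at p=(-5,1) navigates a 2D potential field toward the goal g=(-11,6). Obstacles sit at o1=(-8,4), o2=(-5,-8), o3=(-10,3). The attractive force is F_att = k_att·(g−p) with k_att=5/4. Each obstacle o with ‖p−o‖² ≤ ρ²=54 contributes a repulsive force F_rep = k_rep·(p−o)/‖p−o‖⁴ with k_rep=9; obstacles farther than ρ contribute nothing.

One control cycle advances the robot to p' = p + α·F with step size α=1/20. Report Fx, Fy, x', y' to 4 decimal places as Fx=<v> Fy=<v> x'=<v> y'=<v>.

Fx=-7.3632 Fy=6.1453 x'=-5.3682 y'=1.3073

F_att = 5/4·(g−p) = 5/4·(-6,5) = (-7.5000,6.2500)
o1: d²=18 ≤ ρ²=54; F_rep = 9·(3,-3)/18² = (0.0833,-0.0833)
o2: d²=81 > ρ²=54 → inactive
o3: d²=29 ≤ ρ²=54; F_rep = 9·(5,-2)/29² = (0.0535,-0.0214)
F = F_att + ΣF_rep = (-7.3632,6.1453)
p' = p + 1/20·F = (-5.3682,1.3073)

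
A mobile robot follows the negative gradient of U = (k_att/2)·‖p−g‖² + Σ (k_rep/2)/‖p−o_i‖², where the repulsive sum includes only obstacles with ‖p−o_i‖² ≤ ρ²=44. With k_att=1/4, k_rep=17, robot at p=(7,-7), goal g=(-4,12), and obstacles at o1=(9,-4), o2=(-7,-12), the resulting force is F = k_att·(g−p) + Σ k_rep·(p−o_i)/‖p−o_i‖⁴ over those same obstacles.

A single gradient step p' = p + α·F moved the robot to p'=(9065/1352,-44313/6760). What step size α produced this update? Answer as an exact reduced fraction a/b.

α = 1/10

F_att = 1/4·(g−p) = 1/4·(-11,19) = (-2.7500,4.7500)
o1: d²=13 ≤ ρ²=44; F_rep = 17·(-2,-3)/13² = (-0.2012,-0.3018)
o2: d²=221 > ρ²=44 → inactive
F = F_att + ΣF_rep = (-2.9512,4.4482)
Δp = p'−p = (-0.2951,0.4448); α = Δx/Fx = (-399/1352) / (-1995/676) = 1/10
check: Δy/Fy = (3007/6760) / (3007/676) = 1/10 ✓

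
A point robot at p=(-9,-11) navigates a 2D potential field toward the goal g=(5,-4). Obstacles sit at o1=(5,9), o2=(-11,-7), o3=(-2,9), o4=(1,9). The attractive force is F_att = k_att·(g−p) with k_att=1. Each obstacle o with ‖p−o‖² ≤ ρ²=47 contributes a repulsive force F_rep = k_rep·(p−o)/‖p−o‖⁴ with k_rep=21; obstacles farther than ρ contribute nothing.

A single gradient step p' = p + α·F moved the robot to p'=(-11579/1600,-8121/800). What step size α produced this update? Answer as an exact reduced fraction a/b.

α = 1/8

F_att = 1·(g−p) = 1·(14,7) = (14.0000,7.0000)
o1: d²=596 > ρ²=47 → inactive
o2: d²=20 ≤ ρ²=47; F_rep = 21·(2,-4)/20² = (0.1050,-0.2100)
o3: d²=449 > ρ²=47 → inactive
o4: d²=500 > ρ²=47 → inactive
F = F_att + ΣF_rep = (14.1050,6.7900)
Δp = p'−p = (1.7631,0.8488); α = Δx/Fx = (2821/1600) / (2821/200) = 1/8
check: Δy/Fy = (679/800) / (679/100) = 1/8 ✓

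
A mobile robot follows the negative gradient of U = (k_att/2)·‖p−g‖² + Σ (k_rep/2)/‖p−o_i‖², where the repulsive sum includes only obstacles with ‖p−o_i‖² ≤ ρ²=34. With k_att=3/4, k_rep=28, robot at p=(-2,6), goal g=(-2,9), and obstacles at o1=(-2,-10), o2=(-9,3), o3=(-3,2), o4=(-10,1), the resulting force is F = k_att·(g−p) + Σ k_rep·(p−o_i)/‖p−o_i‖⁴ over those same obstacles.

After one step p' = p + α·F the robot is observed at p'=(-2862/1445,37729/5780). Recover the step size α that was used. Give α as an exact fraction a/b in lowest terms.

α = 1/5

F_att = 3/4·(g−p) = 3/4·(0,3) = (0.0000,2.2500)
o1: d²=256 > ρ²=34 → inactive
o2: d²=58 > ρ²=34 → inactive
o3: d²=17 ≤ ρ²=34; F_rep = 28·(1,4)/17² = (0.0969,0.3875)
o4: d²=89 > ρ²=34 → inactive
F = F_att + ΣF_rep = (0.0969,2.6375)
Δp = p'−p = (0.0194,0.5275); α = Δx/Fx = (28/1445) / (28/289) = 1/5
check: Δy/Fy = (3049/5780) / (3049/1156) = 1/5 ✓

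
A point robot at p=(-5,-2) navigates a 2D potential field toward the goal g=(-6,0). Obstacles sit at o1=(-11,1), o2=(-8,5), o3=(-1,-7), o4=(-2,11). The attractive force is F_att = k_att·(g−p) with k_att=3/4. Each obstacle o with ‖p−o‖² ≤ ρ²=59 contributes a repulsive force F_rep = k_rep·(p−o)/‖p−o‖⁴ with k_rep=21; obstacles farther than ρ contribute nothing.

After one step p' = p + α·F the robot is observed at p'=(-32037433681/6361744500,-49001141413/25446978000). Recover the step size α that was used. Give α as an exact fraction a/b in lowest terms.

F_att = 3/4·(g−p) = 3/4·(-1,2) = (-0.7500,1.5000)
o1: d²=45 ≤ ρ²=59; F_rep = 21·(6,-3)/45² = (0.0622,-0.0311)
o2: d²=58 ≤ ρ²=59; F_rep = 21·(3,-7)/58² = (0.0187,-0.0437)
o3: d²=41 ≤ ρ²=59; F_rep = 21·(-4,5)/41² = (-0.0500,0.0625)
o4: d²=178 > ρ²=59 → inactive
F = F_att + ΣF_rep = (-0.7190,1.4877)
Δp = p'−p = (-0.0360,0.0744); α = Δx/Fx = (-228711181/6361744500) / (-228711181/318087225) = 1/20
check: Δy/Fy = (1892814587/25446978000) / (1892814587/1272348900) = 1/20 ✓

α = 1/20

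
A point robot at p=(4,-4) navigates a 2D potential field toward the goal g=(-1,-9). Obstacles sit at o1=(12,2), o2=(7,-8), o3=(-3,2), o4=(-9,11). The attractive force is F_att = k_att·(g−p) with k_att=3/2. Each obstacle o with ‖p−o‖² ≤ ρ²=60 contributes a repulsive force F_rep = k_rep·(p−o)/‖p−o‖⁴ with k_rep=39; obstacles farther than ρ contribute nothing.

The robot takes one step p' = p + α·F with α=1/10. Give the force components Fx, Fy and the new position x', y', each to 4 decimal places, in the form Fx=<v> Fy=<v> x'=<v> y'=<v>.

F_att = 3/2·(g−p) = 3/2·(-5,-5) = (-7.5000,-7.5000)
o1: d²=100 > ρ²=60 → inactive
o2: d²=25 ≤ ρ²=60; F_rep = 39·(-3,4)/25² = (-0.1872,0.2496)
o3: d²=85 > ρ²=60 → inactive
o4: d²=394 > ρ²=60 → inactive
F = F_att + ΣF_rep = (-7.6872,-7.2504)
p' = p + 1/10·F = (3.2313,-4.7250)

Fx=-7.6872 Fy=-7.2504 x'=3.2313 y'=-4.7250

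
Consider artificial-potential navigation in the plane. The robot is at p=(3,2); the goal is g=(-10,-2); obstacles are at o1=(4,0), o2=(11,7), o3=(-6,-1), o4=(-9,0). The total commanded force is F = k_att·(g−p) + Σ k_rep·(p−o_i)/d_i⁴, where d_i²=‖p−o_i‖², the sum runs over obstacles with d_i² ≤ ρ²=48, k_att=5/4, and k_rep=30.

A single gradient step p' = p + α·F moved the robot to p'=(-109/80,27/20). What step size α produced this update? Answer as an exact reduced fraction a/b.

α = 1/4

F_att = 5/4·(g−p) = 5/4·(-13,-4) = (-16.2500,-5.0000)
o1: d²=5 ≤ ρ²=48; F_rep = 30·(-1,2)/5² = (-1.2000,2.4000)
o2: d²=89 > ρ²=48 → inactive
o3: d²=90 > ρ²=48 → inactive
o4: d²=148 > ρ²=48 → inactive
F = F_att + ΣF_rep = (-17.4500,-2.6000)
Δp = p'−p = (-4.3625,-0.6500); α = Δx/Fx = (-349/80) / (-349/20) = 1/4
check: Δy/Fy = (-13/20) / (-13/5) = 1/4 ✓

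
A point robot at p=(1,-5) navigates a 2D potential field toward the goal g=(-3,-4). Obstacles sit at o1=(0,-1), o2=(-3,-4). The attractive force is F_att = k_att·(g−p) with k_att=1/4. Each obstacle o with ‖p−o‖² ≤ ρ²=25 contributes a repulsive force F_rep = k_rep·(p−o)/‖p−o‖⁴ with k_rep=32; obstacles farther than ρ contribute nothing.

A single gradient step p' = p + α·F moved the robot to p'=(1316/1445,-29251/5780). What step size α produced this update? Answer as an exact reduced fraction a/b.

α = 1/5

F_att = 1/4·(g−p) = 1/4·(-4,1) = (-1.0000,0.2500)
o1: d²=17 ≤ ρ²=25; F_rep = 32·(1,-4)/17² = (0.1107,-0.4429)
o2: d²=17 ≤ ρ²=25; F_rep = 32·(4,-1)/17² = (0.4429,-0.1107)
F = F_att + ΣF_rep = (-0.4464,-0.3036)
Δp = p'−p = (-0.0893,-0.0607); α = Δx/Fx = (-129/1445) / (-129/289) = 1/5
check: Δy/Fy = (-351/5780) / (-351/1156) = 1/5 ✓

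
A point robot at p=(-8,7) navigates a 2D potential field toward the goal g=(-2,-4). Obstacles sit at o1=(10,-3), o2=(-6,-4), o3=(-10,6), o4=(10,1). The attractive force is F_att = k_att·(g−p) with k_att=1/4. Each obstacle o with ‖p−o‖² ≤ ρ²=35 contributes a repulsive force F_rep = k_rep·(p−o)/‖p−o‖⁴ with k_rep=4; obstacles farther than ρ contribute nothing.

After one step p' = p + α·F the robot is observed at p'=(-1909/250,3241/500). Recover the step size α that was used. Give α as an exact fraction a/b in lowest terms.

α = 1/5

F_att = 1/4·(g−p) = 1/4·(6,-11) = (1.5000,-2.7500)
o1: d²=424 > ρ²=35 → inactive
o2: d²=125 > ρ²=35 → inactive
o3: d²=5 ≤ ρ²=35; F_rep = 4·(2,1)/5² = (0.3200,0.1600)
o4: d²=360 > ρ²=35 → inactive
F = F_att + ΣF_rep = (1.8200,-2.5900)
Δp = p'−p = (0.3640,-0.5180); α = Δx/Fx = (91/250) / (91/50) = 1/5
check: Δy/Fy = (-259/500) / (-259/100) = 1/5 ✓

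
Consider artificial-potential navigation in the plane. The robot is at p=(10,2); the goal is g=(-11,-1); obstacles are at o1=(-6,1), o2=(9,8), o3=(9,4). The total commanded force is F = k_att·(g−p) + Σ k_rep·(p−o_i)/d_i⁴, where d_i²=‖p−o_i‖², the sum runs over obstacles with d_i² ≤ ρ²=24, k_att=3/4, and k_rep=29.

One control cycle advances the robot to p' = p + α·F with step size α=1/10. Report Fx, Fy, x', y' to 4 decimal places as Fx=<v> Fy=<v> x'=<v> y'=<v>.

Fx=-14.5900 Fy=-4.5700 x'=8.5410 y'=1.5430

F_att = 3/4·(g−p) = 3/4·(-21,-3) = (-15.7500,-2.2500)
o1: d²=257 > ρ²=24 → inactive
o2: d²=37 > ρ²=24 → inactive
o3: d²=5 ≤ ρ²=24; F_rep = 29·(1,-2)/5² = (1.1600,-2.3200)
F = F_att + ΣF_rep = (-14.5900,-4.5700)
p' = p + 1/10·F = (8.5410,1.5430)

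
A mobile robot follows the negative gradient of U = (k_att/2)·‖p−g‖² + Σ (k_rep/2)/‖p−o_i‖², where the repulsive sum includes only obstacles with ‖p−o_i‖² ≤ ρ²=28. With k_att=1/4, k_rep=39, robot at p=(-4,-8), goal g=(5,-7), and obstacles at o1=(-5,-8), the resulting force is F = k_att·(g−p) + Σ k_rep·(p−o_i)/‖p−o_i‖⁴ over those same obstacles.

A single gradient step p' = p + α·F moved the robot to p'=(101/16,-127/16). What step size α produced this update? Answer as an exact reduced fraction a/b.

F_att = 1/4·(g−p) = 1/4·(9,1) = (2.2500,0.2500)
o1: d²=1 ≤ ρ²=28; F_rep = 39·(1,0)/1² = (39.0000,0.0000)
F = F_att + ΣF_rep = (41.2500,0.2500)
Δp = p'−p = (10.3125,0.0625); α = Δx/Fx = (165/16) / (165/4) = 1/4
check: Δy/Fy = (1/16) / (1/4) = 1/4 ✓

α = 1/4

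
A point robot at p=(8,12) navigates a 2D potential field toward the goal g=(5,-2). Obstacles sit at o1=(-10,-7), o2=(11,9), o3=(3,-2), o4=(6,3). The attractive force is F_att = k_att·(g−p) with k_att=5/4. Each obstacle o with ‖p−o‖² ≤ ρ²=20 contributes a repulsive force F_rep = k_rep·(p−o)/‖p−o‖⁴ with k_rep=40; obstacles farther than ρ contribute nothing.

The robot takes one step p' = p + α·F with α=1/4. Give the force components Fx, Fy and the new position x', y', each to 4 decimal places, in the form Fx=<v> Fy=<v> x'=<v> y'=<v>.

F_att = 5/4·(g−p) = 5/4·(-3,-14) = (-3.7500,-17.5000)
o1: d²=685 > ρ²=20 → inactive
o2: d²=18 ≤ ρ²=20; F_rep = 40·(-3,3)/18² = (-0.3704,0.3704)
o3: d²=221 > ρ²=20 → inactive
o4: d²=85 > ρ²=20 → inactive
F = F_att + ΣF_rep = (-4.1204,-17.1296)
p' = p + 1/4·F = (6.9699,7.7176)

Fx=-4.1204 Fy=-17.1296 x'=6.9699 y'=7.7176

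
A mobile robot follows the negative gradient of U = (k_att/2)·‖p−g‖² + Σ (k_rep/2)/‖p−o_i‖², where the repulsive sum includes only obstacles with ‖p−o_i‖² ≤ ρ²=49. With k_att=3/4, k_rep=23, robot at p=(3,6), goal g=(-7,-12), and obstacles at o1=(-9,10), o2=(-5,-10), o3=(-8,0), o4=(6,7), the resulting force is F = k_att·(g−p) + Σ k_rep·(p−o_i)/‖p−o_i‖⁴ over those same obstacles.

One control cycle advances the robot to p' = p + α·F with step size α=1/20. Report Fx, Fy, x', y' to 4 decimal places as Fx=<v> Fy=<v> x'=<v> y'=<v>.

Fx=-8.1900 Fy=-13.7300 x'=2.5905 y'=5.3135

F_att = 3/4·(g−p) = 3/4·(-10,-18) = (-7.5000,-13.5000)
o1: d²=160 > ρ²=49 → inactive
o2: d²=320 > ρ²=49 → inactive
o3: d²=157 > ρ²=49 → inactive
o4: d²=10 ≤ ρ²=49; F_rep = 23·(-3,-1)/10² = (-0.6900,-0.2300)
F = F_att + ΣF_rep = (-8.1900,-13.7300)
p' = p + 1/20·F = (2.5905,5.3135)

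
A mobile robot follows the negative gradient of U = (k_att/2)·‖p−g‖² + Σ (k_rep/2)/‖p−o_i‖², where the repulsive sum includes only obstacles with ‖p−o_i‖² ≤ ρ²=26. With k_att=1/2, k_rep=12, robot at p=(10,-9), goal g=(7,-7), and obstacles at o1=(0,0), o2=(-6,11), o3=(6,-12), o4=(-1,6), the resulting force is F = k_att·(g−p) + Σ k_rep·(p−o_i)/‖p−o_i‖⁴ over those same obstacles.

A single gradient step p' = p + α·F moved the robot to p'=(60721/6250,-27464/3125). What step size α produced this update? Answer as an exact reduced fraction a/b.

α = 1/5

F_att = 1/2·(g−p) = 1/2·(-3,2) = (-1.5000,1.0000)
o1: d²=181 > ρ²=26 → inactive
o2: d²=656 > ρ²=26 → inactive
o3: d²=25 ≤ ρ²=26; F_rep = 12·(4,3)/25² = (0.0768,0.0576)
o4: d²=346 > ρ²=26 → inactive
F = F_att + ΣF_rep = (-1.4232,1.0576)
Δp = p'−p = (-0.2846,0.2115); α = Δx/Fx = (-1779/6250) / (-1779/1250) = 1/5
check: Δy/Fy = (661/3125) / (661/625) = 1/5 ✓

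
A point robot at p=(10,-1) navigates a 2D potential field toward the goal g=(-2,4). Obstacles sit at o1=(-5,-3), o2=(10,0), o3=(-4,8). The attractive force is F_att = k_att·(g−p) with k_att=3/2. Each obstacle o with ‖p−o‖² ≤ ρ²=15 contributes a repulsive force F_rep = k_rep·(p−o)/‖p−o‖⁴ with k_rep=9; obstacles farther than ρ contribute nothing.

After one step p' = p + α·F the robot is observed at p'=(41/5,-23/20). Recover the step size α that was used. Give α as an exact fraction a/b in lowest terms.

α = 1/10

F_att = 3/2·(g−p) = 3/2·(-12,5) = (-18.0000,7.5000)
o1: d²=229 > ρ²=15 → inactive
o2: d²=1 ≤ ρ²=15; F_rep = 9·(0,-1)/1² = (0.0000,-9.0000)
o3: d²=277 > ρ²=15 → inactive
F = F_att + ΣF_rep = (-18.0000,-1.5000)
Δp = p'−p = (-1.8000,-0.1500); α = Δx/Fx = (-9/5) / (-18) = 1/10
check: Δy/Fy = (-3/20) / (-3/2) = 1/10 ✓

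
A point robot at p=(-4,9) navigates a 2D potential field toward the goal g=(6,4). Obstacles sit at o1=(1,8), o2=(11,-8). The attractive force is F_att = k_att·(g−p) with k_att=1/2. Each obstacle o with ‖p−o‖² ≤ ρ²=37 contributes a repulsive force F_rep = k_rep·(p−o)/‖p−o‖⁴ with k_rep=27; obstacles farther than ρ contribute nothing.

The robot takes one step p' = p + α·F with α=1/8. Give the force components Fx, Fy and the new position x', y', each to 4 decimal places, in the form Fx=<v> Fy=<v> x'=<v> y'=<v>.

F_att = 1/2·(g−p) = 1/2·(10,-5) = (5.0000,-2.5000)
o1: d²=26 ≤ ρ²=37; F_rep = 27·(-5,1)/26² = (-0.1997,0.0399)
o2: d²=514 > ρ²=37 → inactive
F = F_att + ΣF_rep = (4.8003,-2.4601)
p' = p + 1/8·F = (-3.4000,8.6925)

Fx=4.8003 Fy=-2.4601 x'=-3.4000 y'=8.6925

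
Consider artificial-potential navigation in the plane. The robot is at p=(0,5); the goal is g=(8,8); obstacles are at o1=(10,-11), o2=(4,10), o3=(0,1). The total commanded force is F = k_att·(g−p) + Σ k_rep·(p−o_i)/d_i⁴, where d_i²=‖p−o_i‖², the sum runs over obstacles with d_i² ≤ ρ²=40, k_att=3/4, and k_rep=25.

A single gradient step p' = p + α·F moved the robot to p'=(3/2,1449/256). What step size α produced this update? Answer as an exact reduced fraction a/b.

α = 1/4

F_att = 3/4·(g−p) = 3/4·(8,3) = (6.0000,2.2500)
o1: d²=356 > ρ²=40 → inactive
o2: d²=41 > ρ²=40 → inactive
o3: d²=16 ≤ ρ²=40; F_rep = 25·(0,4)/16² = (0.0000,0.3906)
F = F_att + ΣF_rep = (6.0000,2.6406)
Δp = p'−p = (1.5000,0.6602); α = Δx/Fx = (3/2) / (6) = 1/4
check: Δy/Fy = (169/256) / (169/64) = 1/4 ✓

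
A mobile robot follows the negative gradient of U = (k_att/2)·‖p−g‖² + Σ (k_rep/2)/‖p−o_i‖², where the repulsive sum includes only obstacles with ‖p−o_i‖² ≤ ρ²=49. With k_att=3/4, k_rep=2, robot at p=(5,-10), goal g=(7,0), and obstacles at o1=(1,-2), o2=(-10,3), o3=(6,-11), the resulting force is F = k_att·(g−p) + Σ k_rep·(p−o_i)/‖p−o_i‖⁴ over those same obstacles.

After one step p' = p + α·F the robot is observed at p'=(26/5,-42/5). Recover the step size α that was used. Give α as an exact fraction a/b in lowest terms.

α = 1/5

F_att = 3/4·(g−p) = 3/4·(2,10) = (1.5000,7.5000)
o1: d²=80 > ρ²=49 → inactive
o2: d²=394 > ρ²=49 → inactive
o3: d²=2 ≤ ρ²=49; F_rep = 2·(-1,1)/2² = (-0.5000,0.5000)
F = F_att + ΣF_rep = (1.0000,8.0000)
Δp = p'−p = (0.2000,1.6000); α = Δx/Fx = (1/5) / (1) = 1/5
check: Δy/Fy = (8/5) / (8) = 1/5 ✓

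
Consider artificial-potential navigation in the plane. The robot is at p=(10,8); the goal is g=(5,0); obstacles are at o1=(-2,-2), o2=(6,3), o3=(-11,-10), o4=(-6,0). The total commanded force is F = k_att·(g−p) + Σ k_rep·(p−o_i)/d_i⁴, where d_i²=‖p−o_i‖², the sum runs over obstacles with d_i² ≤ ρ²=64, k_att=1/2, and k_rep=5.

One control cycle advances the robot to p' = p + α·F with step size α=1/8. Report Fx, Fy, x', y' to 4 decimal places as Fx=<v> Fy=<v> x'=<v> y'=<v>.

Fx=-2.4881 Fy=-3.9851 x'=9.6890 y'=7.5019

F_att = 1/2·(g−p) = 1/2·(-5,-8) = (-2.5000,-4.0000)
o1: d²=244 > ρ²=64 → inactive
o2: d²=41 ≤ ρ²=64; F_rep = 5·(4,5)/41² = (0.0119,0.0149)
o3: d²=765 > ρ²=64 → inactive
o4: d²=320 > ρ²=64 → inactive
F = F_att + ΣF_rep = (-2.4881,-3.9851)
p' = p + 1/8·F = (9.6890,7.5019)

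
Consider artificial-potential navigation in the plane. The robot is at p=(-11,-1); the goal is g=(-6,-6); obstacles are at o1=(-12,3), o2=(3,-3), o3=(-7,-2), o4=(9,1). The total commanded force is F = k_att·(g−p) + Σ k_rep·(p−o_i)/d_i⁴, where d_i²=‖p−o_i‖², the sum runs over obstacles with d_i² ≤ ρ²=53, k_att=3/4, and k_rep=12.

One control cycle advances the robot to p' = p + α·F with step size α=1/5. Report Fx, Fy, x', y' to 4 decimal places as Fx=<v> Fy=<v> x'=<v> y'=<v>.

F_att = 3/4·(g−p) = 3/4·(5,-5) = (3.7500,-3.7500)
o1: d²=17 ≤ ρ²=53; F_rep = 12·(1,-4)/17² = (0.0415,-0.1661)
o2: d²=200 > ρ²=53 → inactive
o3: d²=17 ≤ ρ²=53; F_rep = 12·(-4,1)/17² = (-0.1661,0.0415)
o4: d²=404 > ρ²=53 → inactive
F = F_att + ΣF_rep = (3.6254,-3.8746)
p' = p + 1/5·F = (-10.2749,-1.7749)

Fx=3.6254 Fy=-3.8746 x'=-10.2749 y'=-1.7749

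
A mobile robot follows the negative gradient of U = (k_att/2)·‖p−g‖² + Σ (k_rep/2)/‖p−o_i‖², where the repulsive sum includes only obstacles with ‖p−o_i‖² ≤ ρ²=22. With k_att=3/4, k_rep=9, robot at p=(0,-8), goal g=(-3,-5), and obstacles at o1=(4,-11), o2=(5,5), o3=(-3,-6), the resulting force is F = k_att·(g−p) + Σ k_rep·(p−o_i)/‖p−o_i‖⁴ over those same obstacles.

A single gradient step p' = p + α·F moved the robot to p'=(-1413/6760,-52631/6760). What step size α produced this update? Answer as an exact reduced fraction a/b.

F_att = 3/4·(g−p) = 3/4·(-3,3) = (-2.2500,2.2500)
o1: d²=25 > ρ²=22 → inactive
o2: d²=194 > ρ²=22 → inactive
o3: d²=13 ≤ ρ²=22; F_rep = 9·(3,-2)/13² = (0.1598,-0.1065)
F = F_att + ΣF_rep = (-2.0902,2.1435)
Δp = p'−p = (-0.2090,0.2143); α = Δx/Fx = (-1413/6760) / (-1413/676) = 1/10
check: Δy/Fy = (1449/6760) / (1449/676) = 1/10 ✓

α = 1/10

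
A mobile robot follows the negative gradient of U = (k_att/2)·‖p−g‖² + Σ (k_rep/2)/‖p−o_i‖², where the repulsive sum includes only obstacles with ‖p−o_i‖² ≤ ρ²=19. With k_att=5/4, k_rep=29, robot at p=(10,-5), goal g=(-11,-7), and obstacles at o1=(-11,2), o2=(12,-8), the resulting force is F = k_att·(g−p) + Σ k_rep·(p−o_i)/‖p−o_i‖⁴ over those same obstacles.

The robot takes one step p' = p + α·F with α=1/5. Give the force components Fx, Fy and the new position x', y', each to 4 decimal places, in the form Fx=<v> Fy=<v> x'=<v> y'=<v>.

Fx=-26.5932 Fy=-1.9852 x'=4.6814 y'=-5.3970

F_att = 5/4·(g−p) = 5/4·(-21,-2) = (-26.2500,-2.5000)
o1: d²=490 > ρ²=19 → inactive
o2: d²=13 ≤ ρ²=19; F_rep = 29·(-2,3)/13² = (-0.3432,0.5148)
F = F_att + ΣF_rep = (-26.5932,-1.9852)
p' = p + 1/5·F = (4.6814,-5.3970)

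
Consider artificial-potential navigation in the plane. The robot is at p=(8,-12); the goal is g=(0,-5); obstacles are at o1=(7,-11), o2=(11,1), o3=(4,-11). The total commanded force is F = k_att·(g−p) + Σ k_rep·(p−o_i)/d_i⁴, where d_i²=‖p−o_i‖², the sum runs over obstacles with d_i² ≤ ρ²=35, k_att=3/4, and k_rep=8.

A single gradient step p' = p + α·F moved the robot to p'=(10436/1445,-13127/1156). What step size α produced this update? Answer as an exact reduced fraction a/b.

F_att = 3/4·(g−p) = 3/4·(-8,7) = (-6.0000,5.2500)
o1: d²=2 ≤ ρ²=35; F_rep = 8·(1,-1)/2² = (2.0000,-2.0000)
o2: d²=178 > ρ²=35 → inactive
o3: d²=17 ≤ ρ²=35; F_rep = 8·(4,-1)/17² = (0.1107,-0.0277)
F = F_att + ΣF_rep = (-3.8893,3.2223)
Δp = p'−p = (-0.7779,0.6445); α = Δx/Fx = (-1124/1445) / (-1124/289) = 1/5
check: Δy/Fy = (745/1156) / (3725/1156) = 1/5 ✓

α = 1/5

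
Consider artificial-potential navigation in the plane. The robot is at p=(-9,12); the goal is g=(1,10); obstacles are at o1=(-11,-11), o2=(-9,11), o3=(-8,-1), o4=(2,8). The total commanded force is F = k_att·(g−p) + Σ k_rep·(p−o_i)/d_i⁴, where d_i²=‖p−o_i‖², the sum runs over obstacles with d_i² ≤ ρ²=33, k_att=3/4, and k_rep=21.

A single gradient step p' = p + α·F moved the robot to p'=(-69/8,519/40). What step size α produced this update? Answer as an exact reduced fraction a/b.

F_att = 3/4·(g−p) = 3/4·(10,-2) = (7.5000,-1.5000)
o1: d²=533 > ρ²=33 → inactive
o2: d²=1 ≤ ρ²=33; F_rep = 21·(0,1)/1² = (0.0000,21.0000)
o3: d²=170 > ρ²=33 → inactive
o4: d²=137 > ρ²=33 → inactive
F = F_att + ΣF_rep = (7.5000,19.5000)
Δp = p'−p = (0.3750,0.9750); α = Δx/Fx = (3/8) / (15/2) = 1/20
check: Δy/Fy = (39/40) / (39/2) = 1/20 ✓

α = 1/20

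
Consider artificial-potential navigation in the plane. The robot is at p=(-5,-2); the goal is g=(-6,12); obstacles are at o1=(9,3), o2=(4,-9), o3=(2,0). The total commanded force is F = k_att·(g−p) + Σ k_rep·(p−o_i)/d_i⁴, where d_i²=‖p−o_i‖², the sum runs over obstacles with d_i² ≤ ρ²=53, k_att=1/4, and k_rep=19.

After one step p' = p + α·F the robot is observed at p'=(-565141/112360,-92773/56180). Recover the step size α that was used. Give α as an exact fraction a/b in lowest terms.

F_att = 1/4·(g−p) = 1/4·(-1,14) = (-0.2500,3.5000)
o1: d²=221 > ρ²=53 → inactive
o2: d²=130 > ρ²=53 → inactive
o3: d²=53 ≤ ρ²=53; F_rep = 19·(-7,-2)/53² = (-0.0473,-0.0135)
F = F_att + ΣF_rep = (-0.2973,3.4865)
Δp = p'−p = (-0.0297,0.3486); α = Δx/Fx = (-3341/112360) / (-3341/11236) = 1/10
check: Δy/Fy = (19587/56180) / (19587/5618) = 1/10 ✓

α = 1/10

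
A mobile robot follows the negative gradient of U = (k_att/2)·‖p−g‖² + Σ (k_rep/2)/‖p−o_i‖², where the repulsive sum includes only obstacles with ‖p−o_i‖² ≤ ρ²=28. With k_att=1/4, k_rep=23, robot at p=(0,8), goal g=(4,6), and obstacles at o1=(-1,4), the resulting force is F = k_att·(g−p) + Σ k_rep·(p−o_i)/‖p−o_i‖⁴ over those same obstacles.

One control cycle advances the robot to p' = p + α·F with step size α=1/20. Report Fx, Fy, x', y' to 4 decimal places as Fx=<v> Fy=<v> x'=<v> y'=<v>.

Fx=1.0796 Fy=-0.1817 x'=0.0540 y'=7.9909

F_att = 1/4·(g−p) = 1/4·(4,-2) = (1.0000,-0.5000)
o1: d²=17 ≤ ρ²=28; F_rep = 23·(1,4)/17² = (0.0796,0.3183)
F = F_att + ΣF_rep = (1.0796,-0.1817)
p' = p + 1/20·F = (0.0540,7.9909)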